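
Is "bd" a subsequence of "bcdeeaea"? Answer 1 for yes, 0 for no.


Check if "bd" is a subsequence of "bcdeeaea"
Greedy scan:
  Position 0 ('b'): matches sub[0] = 'b'
  Position 1 ('c'): no match needed
  Position 2 ('d'): matches sub[1] = 'd'
  Position 3 ('e'): no match needed
  Position 4 ('e'): no match needed
  Position 5 ('a'): no match needed
  Position 6 ('e'): no match needed
  Position 7 ('a'): no match needed
All 2 characters matched => is a subsequence

1


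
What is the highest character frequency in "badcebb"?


Input: badcebb
Character counts:
  'a': 1
  'b': 3
  'c': 1
  'd': 1
  'e': 1
Maximum frequency: 3

3


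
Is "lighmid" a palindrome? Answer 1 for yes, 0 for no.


Input: lighmid
Reversed: dimhgil
  Compare pos 0 ('l') with pos 6 ('d'): MISMATCH
  Compare pos 1 ('i') with pos 5 ('i'): match
  Compare pos 2 ('g') with pos 4 ('m'): MISMATCH
Result: not a palindrome

0


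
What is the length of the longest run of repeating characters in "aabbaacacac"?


Input: "aabbaacacac"
Scanning for longest run:
  Position 1 ('a'): continues run of 'a', length=2
  Position 2 ('b'): new char, reset run to 1
  Position 3 ('b'): continues run of 'b', length=2
  Position 4 ('a'): new char, reset run to 1
  Position 5 ('a'): continues run of 'a', length=2
  Position 6 ('c'): new char, reset run to 1
  Position 7 ('a'): new char, reset run to 1
  Position 8 ('c'): new char, reset run to 1
  Position 9 ('a'): new char, reset run to 1
  Position 10 ('c'): new char, reset run to 1
Longest run: 'a' with length 2

2


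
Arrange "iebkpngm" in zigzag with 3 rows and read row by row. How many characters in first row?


Zigzag "iebkpngm" into 3 rows:
Placing characters:
  'i' => row 0
  'e' => row 1
  'b' => row 2
  'k' => row 1
  'p' => row 0
  'n' => row 1
  'g' => row 2
  'm' => row 1
Rows:
  Row 0: "ip"
  Row 1: "eknm"
  Row 2: "bg"
First row length: 2

2


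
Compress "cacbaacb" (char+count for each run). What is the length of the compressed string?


Input: cacbaacb
Runs:
  'c' x 1 => "c1"
  'a' x 1 => "a1"
  'c' x 1 => "c1"
  'b' x 1 => "b1"
  'a' x 2 => "a2"
  'c' x 1 => "c1"
  'b' x 1 => "b1"
Compressed: "c1a1c1b1a2c1b1"
Compressed length: 14

14


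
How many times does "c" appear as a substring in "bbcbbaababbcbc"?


Searching for "c" in "bbcbbaababbcbc"
Scanning each position:
  Position 0: "b" => no
  Position 1: "b" => no
  Position 2: "c" => MATCH
  Position 3: "b" => no
  Position 4: "b" => no
  Position 5: "a" => no
  Position 6: "a" => no
  Position 7: "b" => no
  Position 8: "a" => no
  Position 9: "b" => no
  Position 10: "b" => no
  Position 11: "c" => MATCH
  Position 12: "b" => no
  Position 13: "c" => MATCH
Total occurrences: 3

3


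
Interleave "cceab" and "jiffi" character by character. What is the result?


Interleaving "cceab" and "jiffi":
  Position 0: 'c' from first, 'j' from second => "cj"
  Position 1: 'c' from first, 'i' from second => "ci"
  Position 2: 'e' from first, 'f' from second => "ef"
  Position 3: 'a' from first, 'f' from second => "af"
  Position 4: 'b' from first, 'i' from second => "bi"
Result: cjciefafbi

cjciefafbi


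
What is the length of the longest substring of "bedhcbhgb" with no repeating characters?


Input: "bedhcbhgb"
Sliding window (track last position of each char):
  Position 0 ('b'): window [0,0] length 1 -- new best
  Position 1 ('e'): window [0,1] length 2 -- new best
  Position 2 ('d'): window [0,2] length 3 -- new best
  Position 3 ('h'): window [0,3] length 4 -- new best
  Position 4 ('c'): window [0,4] length 5 -- new best
  Position 5 ('b'): repeat (last at 0), move window start to 1
  Position 5 ('b'): window [1,5] length 5
  Position 6 ('h'): repeat (last at 3), move window start to 4
  Position 6 ('h'): window [4,6] length 3
  Position 7 ('g'): window [4,7] length 4
  Position 8 ('b'): repeat (last at 5), move window start to 6
  Position 8 ('b'): window [6,8] length 3
Longest substring with no repeats: "bedhc" with length 5

5


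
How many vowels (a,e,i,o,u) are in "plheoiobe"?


Input: plheoiobe
Checking each character:
  'p' at position 0: consonant
  'l' at position 1: consonant
  'h' at position 2: consonant
  'e' at position 3: vowel (running total: 1)
  'o' at position 4: vowel (running total: 2)
  'i' at position 5: vowel (running total: 3)
  'o' at position 6: vowel (running total: 4)
  'b' at position 7: consonant
  'e' at position 8: vowel (running total: 5)
Total vowels: 5

5


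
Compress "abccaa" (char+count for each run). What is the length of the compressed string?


Input: abccaa
Runs:
  'a' x 1 => "a1"
  'b' x 1 => "b1"
  'c' x 2 => "c2"
  'a' x 2 => "a2"
Compressed: "a1b1c2a2"
Compressed length: 8

8


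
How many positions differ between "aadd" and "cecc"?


Comparing "aadd" and "cecc" position by position:
  Position 0: 'a' vs 'c' => DIFFER
  Position 1: 'a' vs 'e' => DIFFER
  Position 2: 'd' vs 'c' => DIFFER
  Position 3: 'd' vs 'c' => DIFFER
Positions that differ: 4

4


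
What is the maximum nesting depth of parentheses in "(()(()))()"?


Input: "(()(()))()"
Tracking depth:
  Position 0 '(': depth becomes 1
  Position 1 '(': depth becomes 2
  Position 2 ')': depth becomes 1
  Position 3 '(': depth becomes 2
  Position 4 '(': depth becomes 3
  Position 5 ')': depth becomes 2
  Position 6 ')': depth becomes 1
  Position 7 ')': depth becomes 0
  Position 8 '(': depth becomes 1
  Position 9 ')': depth becomes 0
Maximum depth reached: 3

3


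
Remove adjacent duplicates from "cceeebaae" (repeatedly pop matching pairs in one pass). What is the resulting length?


Input: cceeebaae
Stack-based adjacent duplicate removal:
  Read 'c': push. Stack: c
  Read 'c': matches stack top 'c' => pop. Stack: (empty)
  Read 'e': push. Stack: e
  Read 'e': matches stack top 'e' => pop. Stack: (empty)
  Read 'e': push. Stack: e
  Read 'b': push. Stack: eb
  Read 'a': push. Stack: eba
  Read 'a': matches stack top 'a' => pop. Stack: eb
  Read 'e': push. Stack: ebe
Final stack: "ebe" (length 3)

3


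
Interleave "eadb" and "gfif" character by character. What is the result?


Interleaving "eadb" and "gfif":
  Position 0: 'e' from first, 'g' from second => "eg"
  Position 1: 'a' from first, 'f' from second => "af"
  Position 2: 'd' from first, 'i' from second => "di"
  Position 3: 'b' from first, 'f' from second => "bf"
Result: egafdibf

egafdibf


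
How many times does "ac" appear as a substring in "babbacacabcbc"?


Searching for "ac" in "babbacacabcbc"
Scanning each position:
  Position 0: "ba" => no
  Position 1: "ab" => no
  Position 2: "bb" => no
  Position 3: "ba" => no
  Position 4: "ac" => MATCH
  Position 5: "ca" => no
  Position 6: "ac" => MATCH
  Position 7: "ca" => no
  Position 8: "ab" => no
  Position 9: "bc" => no
  Position 10: "cb" => no
  Position 11: "bc" => no
Total occurrences: 2

2


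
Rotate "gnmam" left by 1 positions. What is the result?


Input: "gnmam", rotate left by 1
First 1 characters: "g"
Remaining characters: "nmam"
Concatenate remaining + first: "nmam" + "g" = "nmamg"

nmamg


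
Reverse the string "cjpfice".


Input: cjpfice
Reading characters right to left:
  Position 6: 'e'
  Position 5: 'c'
  Position 4: 'i'
  Position 3: 'f'
  Position 2: 'p'
  Position 1: 'j'
  Position 0: 'c'
Reversed: ecifpjc

ecifpjc


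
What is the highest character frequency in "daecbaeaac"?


Input: daecbaeaac
Character counts:
  'a': 4
  'b': 1
  'c': 2
  'd': 1
  'e': 2
Maximum frequency: 4

4


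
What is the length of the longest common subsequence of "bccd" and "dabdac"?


LCS of "bccd" and "dabdac"
DP table:
           d    a    b    d    a    c
      0    0    0    0    0    0    0
  b   0    0    0    1    1    1    1
  c   0    0    0    1    1    1    2
  c   0    0    0    1    1    1    2
  d   0    1    1    1    2    2    2
LCS length = dp[4][6] = 2

2


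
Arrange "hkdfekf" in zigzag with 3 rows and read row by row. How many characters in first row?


Zigzag "hkdfekf" into 3 rows:
Placing characters:
  'h' => row 0
  'k' => row 1
  'd' => row 2
  'f' => row 1
  'e' => row 0
  'k' => row 1
  'f' => row 2
Rows:
  Row 0: "he"
  Row 1: "kfk"
  Row 2: "df"
First row length: 2

2


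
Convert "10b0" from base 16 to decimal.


Input: "10b0" in base 16
Positional expansion:
  Digit '1' (value 1) x 16^3 = 4096
  Digit '0' (value 0) x 16^2 = 0
  Digit 'b' (value 11) x 16^1 = 176
  Digit '0' (value 0) x 16^0 = 0
Sum = 4272

4272


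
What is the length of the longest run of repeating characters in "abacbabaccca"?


Input: "abacbabaccca"
Scanning for longest run:
  Position 1 ('b'): new char, reset run to 1
  Position 2 ('a'): new char, reset run to 1
  Position 3 ('c'): new char, reset run to 1
  Position 4 ('b'): new char, reset run to 1
  Position 5 ('a'): new char, reset run to 1
  Position 6 ('b'): new char, reset run to 1
  Position 7 ('a'): new char, reset run to 1
  Position 8 ('c'): new char, reset run to 1
  Position 9 ('c'): continues run of 'c', length=2
  Position 10 ('c'): continues run of 'c', length=3
  Position 11 ('a'): new char, reset run to 1
Longest run: 'c' with length 3

3


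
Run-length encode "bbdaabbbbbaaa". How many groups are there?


Input: bbdaabbbbbaaa
Scanning for consecutive runs:
  Group 1: 'b' x 2 (positions 0-1)
  Group 2: 'd' x 1 (positions 2-2)
  Group 3: 'a' x 2 (positions 3-4)
  Group 4: 'b' x 5 (positions 5-9)
  Group 5: 'a' x 3 (positions 10-12)
Total groups: 5

5


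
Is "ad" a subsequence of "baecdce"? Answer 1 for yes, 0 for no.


Check if "ad" is a subsequence of "baecdce"
Greedy scan:
  Position 0 ('b'): no match needed
  Position 1 ('a'): matches sub[0] = 'a'
  Position 2 ('e'): no match needed
  Position 3 ('c'): no match needed
  Position 4 ('d'): matches sub[1] = 'd'
  Position 5 ('c'): no match needed
  Position 6 ('e'): no match needed
All 2 characters matched => is a subsequence

1


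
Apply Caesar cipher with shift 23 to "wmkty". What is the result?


Caesar cipher: shift "wmkty" by 23
  'w' (pos 22) + 23 = pos 19 = 't'
  'm' (pos 12) + 23 = pos 9 = 'j'
  'k' (pos 10) + 23 = pos 7 = 'h'
  't' (pos 19) + 23 = pos 16 = 'q'
  'y' (pos 24) + 23 = pos 21 = 'v'
Result: tjhqv

tjhqv


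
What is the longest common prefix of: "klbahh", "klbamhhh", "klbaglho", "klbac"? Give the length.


Words: klbahh, klbamhhh, klbaglho, klbac
  Position 0: all 'k' => match
  Position 1: all 'l' => match
  Position 2: all 'b' => match
  Position 3: all 'a' => match
  Position 4: ('h', 'm', 'g', 'c') => mismatch, stop
LCP = "klba" (length 4)

4


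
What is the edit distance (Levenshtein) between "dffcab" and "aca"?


Computing edit distance: "dffcab" -> "aca"
DP table:
           a    c    a
      0    1    2    3
  d   1    1    2    3
  f   2    2    2    3
  f   3    3    3    3
  c   4    4    3    4
  a   5    4    4    3
  b   6    5    5    4
Edit distance = dp[6][3] = 4

4


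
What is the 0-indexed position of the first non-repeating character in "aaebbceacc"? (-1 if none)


Input: aaebbceacc
Character frequencies:
  'a': 3
  'b': 2
  'c': 3
  'e': 2
Scanning left to right for freq == 1:
  Position 0 ('a'): freq=3, skip
  Position 1 ('a'): freq=3, skip
  Position 2 ('e'): freq=2, skip
  Position 3 ('b'): freq=2, skip
  Position 4 ('b'): freq=2, skip
  Position 5 ('c'): freq=3, skip
  Position 6 ('e'): freq=2, skip
  Position 7 ('a'): freq=3, skip
  Position 8 ('c'): freq=3, skip
  Position 9 ('c'): freq=3, skip
  No unique character found => answer = -1

-1


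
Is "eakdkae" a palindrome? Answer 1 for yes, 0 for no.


Input: eakdkae
Reversed: eakdkae
  Compare pos 0 ('e') with pos 6 ('e'): match
  Compare pos 1 ('a') with pos 5 ('a'): match
  Compare pos 2 ('k') with pos 4 ('k'): match
Result: palindrome

1


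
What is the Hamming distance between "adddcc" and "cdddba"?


Comparing "adddcc" and "cdddba" position by position:
  Position 0: 'a' vs 'c' => differ
  Position 1: 'd' vs 'd' => same
  Position 2: 'd' vs 'd' => same
  Position 3: 'd' vs 'd' => same
  Position 4: 'c' vs 'b' => differ
  Position 5: 'c' vs 'a' => differ
Total differences (Hamming distance): 3

3


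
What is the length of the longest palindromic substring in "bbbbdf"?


Input: "bbbbdf"
Checking substrings for palindromes:
  [0:4] "bbbb" (len 4) => palindrome
  [0:3] "bbb" (len 3) => palindrome
  [1:4] "bbb" (len 3) => palindrome
  [0:2] "bb" (len 2) => palindrome
  [1:3] "bb" (len 2) => palindrome
  [2:4] "bb" (len 2) => palindrome
Longest palindromic substring: "bbbb" with length 4

4


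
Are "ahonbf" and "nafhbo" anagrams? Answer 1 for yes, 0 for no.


Strings: "ahonbf", "nafhbo"
Sorted first:  abfhno
Sorted second: abfhno
Sorted forms match => anagrams

1


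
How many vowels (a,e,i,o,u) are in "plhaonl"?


Input: plhaonl
Checking each character:
  'p' at position 0: consonant
  'l' at position 1: consonant
  'h' at position 2: consonant
  'a' at position 3: vowel (running total: 1)
  'o' at position 4: vowel (running total: 2)
  'n' at position 5: consonant
  'l' at position 6: consonant
Total vowels: 2

2


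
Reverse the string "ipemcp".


Input: ipemcp
Reading characters right to left:
  Position 5: 'p'
  Position 4: 'c'
  Position 3: 'm'
  Position 2: 'e'
  Position 1: 'p'
  Position 0: 'i'
Reversed: pcmepi

pcmepi


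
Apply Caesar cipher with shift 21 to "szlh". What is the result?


Caesar cipher: shift "szlh" by 21
  's' (pos 18) + 21 = pos 13 = 'n'
  'z' (pos 25) + 21 = pos 20 = 'u'
  'l' (pos 11) + 21 = pos 6 = 'g'
  'h' (pos 7) + 21 = pos 2 = 'c'
Result: nugc

nugc


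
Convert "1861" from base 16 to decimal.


Input: "1861" in base 16
Positional expansion:
  Digit '1' (value 1) x 16^3 = 4096
  Digit '8' (value 8) x 16^2 = 2048
  Digit '6' (value 6) x 16^1 = 96
  Digit '1' (value 1) x 16^0 = 1
Sum = 6241

6241


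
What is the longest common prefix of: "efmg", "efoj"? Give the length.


Words: efmg, efoj
  Position 0: all 'e' => match
  Position 1: all 'f' => match
  Position 2: ('m', 'o') => mismatch, stop
LCP = "ef" (length 2)

2


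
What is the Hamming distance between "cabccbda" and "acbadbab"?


Comparing "cabccbda" and "acbadbab" position by position:
  Position 0: 'c' vs 'a' => differ
  Position 1: 'a' vs 'c' => differ
  Position 2: 'b' vs 'b' => same
  Position 3: 'c' vs 'a' => differ
  Position 4: 'c' vs 'd' => differ
  Position 5: 'b' vs 'b' => same
  Position 6: 'd' vs 'a' => differ
  Position 7: 'a' vs 'b' => differ
Total differences (Hamming distance): 6

6


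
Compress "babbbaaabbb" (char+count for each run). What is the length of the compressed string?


Input: babbbaaabbb
Runs:
  'b' x 1 => "b1"
  'a' x 1 => "a1"
  'b' x 3 => "b3"
  'a' x 3 => "a3"
  'b' x 3 => "b3"
Compressed: "b1a1b3a3b3"
Compressed length: 10

10


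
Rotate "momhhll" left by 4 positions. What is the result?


Input: "momhhll", rotate left by 4
First 4 characters: "momh"
Remaining characters: "hll"
Concatenate remaining + first: "hll" + "momh" = "hllmomh"

hllmomh


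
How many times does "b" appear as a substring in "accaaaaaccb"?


Searching for "b" in "accaaaaaccb"
Scanning each position:
  Position 0: "a" => no
  Position 1: "c" => no
  Position 2: "c" => no
  Position 3: "a" => no
  Position 4: "a" => no
  Position 5: "a" => no
  Position 6: "a" => no
  Position 7: "a" => no
  Position 8: "c" => no
  Position 9: "c" => no
  Position 10: "b" => MATCH
Total occurrences: 1

1


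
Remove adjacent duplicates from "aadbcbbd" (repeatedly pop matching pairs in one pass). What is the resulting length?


Input: aadbcbbd
Stack-based adjacent duplicate removal:
  Read 'a': push. Stack: a
  Read 'a': matches stack top 'a' => pop. Stack: (empty)
  Read 'd': push. Stack: d
  Read 'b': push. Stack: db
  Read 'c': push. Stack: dbc
  Read 'b': push. Stack: dbcb
  Read 'b': matches stack top 'b' => pop. Stack: dbc
  Read 'd': push. Stack: dbcd
Final stack: "dbcd" (length 4)

4


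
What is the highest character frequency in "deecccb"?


Input: deecccb
Character counts:
  'b': 1
  'c': 3
  'd': 1
  'e': 2
Maximum frequency: 3

3


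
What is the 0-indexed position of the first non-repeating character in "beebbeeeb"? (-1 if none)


Input: beebbeeeb
Character frequencies:
  'b': 4
  'e': 5
Scanning left to right for freq == 1:
  Position 0 ('b'): freq=4, skip
  Position 1 ('e'): freq=5, skip
  Position 2 ('e'): freq=5, skip
  Position 3 ('b'): freq=4, skip
  Position 4 ('b'): freq=4, skip
  Position 5 ('e'): freq=5, skip
  Position 6 ('e'): freq=5, skip
  Position 7 ('e'): freq=5, skip
  Position 8 ('b'): freq=4, skip
  No unique character found => answer = -1

-1


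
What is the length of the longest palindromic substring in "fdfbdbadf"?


Input: "fdfbdbadf"
Checking substrings for palindromes:
  [0:3] "fdf" (len 3) => palindrome
  [3:6] "bdb" (len 3) => palindrome
Longest palindromic substring: "fdf" with length 3

3


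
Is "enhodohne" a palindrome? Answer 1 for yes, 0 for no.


Input: enhodohne
Reversed: enhodohne
  Compare pos 0 ('e') with pos 8 ('e'): match
  Compare pos 1 ('n') with pos 7 ('n'): match
  Compare pos 2 ('h') with pos 6 ('h'): match
  Compare pos 3 ('o') with pos 5 ('o'): match
Result: palindrome

1


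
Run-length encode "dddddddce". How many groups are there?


Input: dddddddce
Scanning for consecutive runs:
  Group 1: 'd' x 7 (positions 0-6)
  Group 2: 'c' x 1 (positions 7-7)
  Group 3: 'e' x 1 (positions 8-8)
Total groups: 3

3


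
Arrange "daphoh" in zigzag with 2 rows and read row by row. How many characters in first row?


Zigzag "daphoh" into 2 rows:
Placing characters:
  'd' => row 0
  'a' => row 1
  'p' => row 0
  'h' => row 1
  'o' => row 0
  'h' => row 1
Rows:
  Row 0: "dpo"
  Row 1: "ahh"
First row length: 3

3


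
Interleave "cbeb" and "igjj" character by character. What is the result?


Interleaving "cbeb" and "igjj":
  Position 0: 'c' from first, 'i' from second => "ci"
  Position 1: 'b' from first, 'g' from second => "bg"
  Position 2: 'e' from first, 'j' from second => "ej"
  Position 3: 'b' from first, 'j' from second => "bj"
Result: cibgejbj

cibgejbj


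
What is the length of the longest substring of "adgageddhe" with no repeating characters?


Input: "adgageddhe"
Sliding window (track last position of each char):
  Position 0 ('a'): window [0,0] length 1 -- new best
  Position 1 ('d'): window [0,1] length 2 -- new best
  Position 2 ('g'): window [0,2] length 3 -- new best
  Position 3 ('a'): repeat (last at 0), move window start to 1
  Position 3 ('a'): window [1,3] length 3
  Position 4 ('g'): repeat (last at 2), move window start to 3
  Position 4 ('g'): window [3,4] length 2
  Position 5 ('e'): window [3,5] length 3
  Position 6 ('d'): window [3,6] length 4 -- new best
  Position 7 ('d'): repeat (last at 6), move window start to 7
  Position 7 ('d'): window [7,7] length 1
  Position 8 ('h'): window [7,8] length 2
  Position 9 ('e'): window [7,9] length 3
Longest substring with no repeats: "aged" with length 4

4


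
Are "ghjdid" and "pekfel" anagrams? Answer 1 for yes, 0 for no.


Strings: "ghjdid", "pekfel"
Sorted first:  ddghij
Sorted second: eefklp
Differ at position 0: 'd' vs 'e' => not anagrams

0


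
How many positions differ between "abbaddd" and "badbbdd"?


Comparing "abbaddd" and "badbbdd" position by position:
  Position 0: 'a' vs 'b' => DIFFER
  Position 1: 'b' vs 'a' => DIFFER
  Position 2: 'b' vs 'd' => DIFFER
  Position 3: 'a' vs 'b' => DIFFER
  Position 4: 'd' vs 'b' => DIFFER
  Position 5: 'd' vs 'd' => same
  Position 6: 'd' vs 'd' => same
Positions that differ: 5

5


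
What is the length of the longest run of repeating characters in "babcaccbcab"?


Input: "babcaccbcab"
Scanning for longest run:
  Position 1 ('a'): new char, reset run to 1
  Position 2 ('b'): new char, reset run to 1
  Position 3 ('c'): new char, reset run to 1
  Position 4 ('a'): new char, reset run to 1
  Position 5 ('c'): new char, reset run to 1
  Position 6 ('c'): continues run of 'c', length=2
  Position 7 ('b'): new char, reset run to 1
  Position 8 ('c'): new char, reset run to 1
  Position 9 ('a'): new char, reset run to 1
  Position 10 ('b'): new char, reset run to 1
Longest run: 'c' with length 2

2


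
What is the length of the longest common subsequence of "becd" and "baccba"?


LCS of "becd" and "baccba"
DP table:
           b    a    c    c    b    a
      0    0    0    0    0    0    0
  b   0    1    1    1    1    1    1
  e   0    1    1    1    1    1    1
  c   0    1    1    2    2    2    2
  d   0    1    1    2    2    2    2
LCS length = dp[4][6] = 2

2


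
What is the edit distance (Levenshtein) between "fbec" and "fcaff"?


Computing edit distance: "fbec" -> "fcaff"
DP table:
           f    c    a    f    f
      0    1    2    3    4    5
  f   1    0    1    2    3    4
  b   2    1    1    2    3    4
  e   3    2    2    2    3    4
  c   4    3    2    3    3    4
Edit distance = dp[4][5] = 4

4


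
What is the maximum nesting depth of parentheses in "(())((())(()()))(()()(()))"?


Input: "(())((())(()()))(()()(()))"
Tracking depth:
  Position 0 '(': depth becomes 1
  Position 1 '(': depth becomes 2
  Position 2 ')': depth becomes 1
  Position 3 ')': depth becomes 0
  Position 4 '(': depth becomes 1
  Position 5 '(': depth becomes 2
  Position 6 '(': depth becomes 3
  Position 7 ')': depth becomes 2
  Position 8 ')': depth becomes 1
  Position 9 '(': depth becomes 2
  Position 10 '(': depth becomes 3
  Position 11 ')': depth becomes 2
  Position 12 '(': depth becomes 3
  Position 13 ')': depth becomes 2
  Position 14 ')': depth becomes 1
  Position 15 ')': depth becomes 0
  Position 16 '(': depth becomes 1
  Position 17 '(': depth becomes 2
  Position 18 ')': depth becomes 1
  Position 19 '(': depth becomes 2
  Position 20 ')': depth becomes 1
  Position 21 '(': depth becomes 2
  Position 22 '(': depth becomes 3
  Position 23 ')': depth becomes 2
  Position 24 ')': depth becomes 1
  Position 25 ')': depth becomes 0
Maximum depth reached: 3

3


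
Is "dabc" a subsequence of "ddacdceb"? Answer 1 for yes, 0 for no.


Check if "dabc" is a subsequence of "ddacdceb"
Greedy scan:
  Position 0 ('d'): matches sub[0] = 'd'
  Position 1 ('d'): no match needed
  Position 2 ('a'): matches sub[1] = 'a'
  Position 3 ('c'): no match needed
  Position 4 ('d'): no match needed
  Position 5 ('c'): no match needed
  Position 6 ('e'): no match needed
  Position 7 ('b'): matches sub[2] = 'b'
Only matched 3/4 characters => not a subsequence

0


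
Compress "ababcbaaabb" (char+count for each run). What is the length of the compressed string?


Input: ababcbaaabb
Runs:
  'a' x 1 => "a1"
  'b' x 1 => "b1"
  'a' x 1 => "a1"
  'b' x 1 => "b1"
  'c' x 1 => "c1"
  'b' x 1 => "b1"
  'a' x 3 => "a3"
  'b' x 2 => "b2"
Compressed: "a1b1a1b1c1b1a3b2"
Compressed length: 16

16


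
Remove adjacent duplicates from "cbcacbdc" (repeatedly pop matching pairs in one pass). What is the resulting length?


Input: cbcacbdc
Stack-based adjacent duplicate removal:
  Read 'c': push. Stack: c
  Read 'b': push. Stack: cb
  Read 'c': push. Stack: cbc
  Read 'a': push. Stack: cbca
  Read 'c': push. Stack: cbcac
  Read 'b': push. Stack: cbcacb
  Read 'd': push. Stack: cbcacbd
  Read 'c': push. Stack: cbcacbdc
Final stack: "cbcacbdc" (length 8)

8


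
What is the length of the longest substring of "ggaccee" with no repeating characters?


Input: "ggaccee"
Sliding window (track last position of each char):
  Position 0 ('g'): window [0,0] length 1 -- new best
  Position 1 ('g'): repeat (last at 0), move window start to 1
  Position 1 ('g'): window [1,1] length 1
  Position 2 ('a'): window [1,2] length 2 -- new best
  Position 3 ('c'): window [1,3] length 3 -- new best
  Position 4 ('c'): repeat (last at 3), move window start to 4
  Position 4 ('c'): window [4,4] length 1
  Position 5 ('e'): window [4,5] length 2
  Position 6 ('e'): repeat (last at 5), move window start to 6
  Position 6 ('e'): window [6,6] length 1
Longest substring with no repeats: "gac" with length 3

3


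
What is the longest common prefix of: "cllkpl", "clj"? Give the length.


Words: cllkpl, clj
  Position 0: all 'c' => match
  Position 1: all 'l' => match
  Position 2: ('l', 'j') => mismatch, stop
LCP = "cl" (length 2)

2


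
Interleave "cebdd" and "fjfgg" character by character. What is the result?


Interleaving "cebdd" and "fjfgg":
  Position 0: 'c' from first, 'f' from second => "cf"
  Position 1: 'e' from first, 'j' from second => "ej"
  Position 2: 'b' from first, 'f' from second => "bf"
  Position 3: 'd' from first, 'g' from second => "dg"
  Position 4: 'd' from first, 'g' from second => "dg"
Result: cfejbfdgdg

cfejbfdgdg


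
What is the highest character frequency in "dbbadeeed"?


Input: dbbadeeed
Character counts:
  'a': 1
  'b': 2
  'd': 3
  'e': 3
Maximum frequency: 3

3


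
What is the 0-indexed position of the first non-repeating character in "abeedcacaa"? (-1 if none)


Input: abeedcacaa
Character frequencies:
  'a': 4
  'b': 1
  'c': 2
  'd': 1
  'e': 2
Scanning left to right for freq == 1:
  Position 0 ('a'): freq=4, skip
  Position 1 ('b'): unique! => answer = 1

1


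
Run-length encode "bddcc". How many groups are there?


Input: bddcc
Scanning for consecutive runs:
  Group 1: 'b' x 1 (positions 0-0)
  Group 2: 'd' x 2 (positions 1-2)
  Group 3: 'c' x 2 (positions 3-4)
Total groups: 3

3


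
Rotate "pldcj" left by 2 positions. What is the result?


Input: "pldcj", rotate left by 2
First 2 characters: "pl"
Remaining characters: "dcj"
Concatenate remaining + first: "dcj" + "pl" = "dcjpl"

dcjpl


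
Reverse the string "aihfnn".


Input: aihfnn
Reading characters right to left:
  Position 5: 'n'
  Position 4: 'n'
  Position 3: 'f'
  Position 2: 'h'
  Position 1: 'i'
  Position 0: 'a'
Reversed: nnfhia

nnfhia


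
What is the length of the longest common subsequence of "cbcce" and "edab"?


LCS of "cbcce" and "edab"
DP table:
           e    d    a    b
      0    0    0    0    0
  c   0    0    0    0    0
  b   0    0    0    0    1
  c   0    0    0    0    1
  c   0    0    0    0    1
  e   0    1    1    1    1
LCS length = dp[5][4] = 1

1


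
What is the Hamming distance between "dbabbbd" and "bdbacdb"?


Comparing "dbabbbd" and "bdbacdb" position by position:
  Position 0: 'd' vs 'b' => differ
  Position 1: 'b' vs 'd' => differ
  Position 2: 'a' vs 'b' => differ
  Position 3: 'b' vs 'a' => differ
  Position 4: 'b' vs 'c' => differ
  Position 5: 'b' vs 'd' => differ
  Position 6: 'd' vs 'b' => differ
Total differences (Hamming distance): 7

7


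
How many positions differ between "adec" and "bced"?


Comparing "adec" and "bced" position by position:
  Position 0: 'a' vs 'b' => DIFFER
  Position 1: 'd' vs 'c' => DIFFER
  Position 2: 'e' vs 'e' => same
  Position 3: 'c' vs 'd' => DIFFER
Positions that differ: 3

3


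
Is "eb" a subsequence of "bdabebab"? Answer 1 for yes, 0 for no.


Check if "eb" is a subsequence of "bdabebab"
Greedy scan:
  Position 0 ('b'): no match needed
  Position 1 ('d'): no match needed
  Position 2 ('a'): no match needed
  Position 3 ('b'): no match needed
  Position 4 ('e'): matches sub[0] = 'e'
  Position 5 ('b'): matches sub[1] = 'b'
  Position 6 ('a'): no match needed
  Position 7 ('b'): no match needed
All 2 characters matched => is a subsequence

1


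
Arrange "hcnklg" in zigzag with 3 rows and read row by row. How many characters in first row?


Zigzag "hcnklg" into 3 rows:
Placing characters:
  'h' => row 0
  'c' => row 1
  'n' => row 2
  'k' => row 1
  'l' => row 0
  'g' => row 1
Rows:
  Row 0: "hl"
  Row 1: "ckg"
  Row 2: "n"
First row length: 2

2


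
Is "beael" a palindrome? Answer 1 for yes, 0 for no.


Input: beael
Reversed: leaeb
  Compare pos 0 ('b') with pos 4 ('l'): MISMATCH
  Compare pos 1 ('e') with pos 3 ('e'): match
Result: not a palindrome

0


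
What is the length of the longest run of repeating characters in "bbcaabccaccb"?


Input: "bbcaabccaccb"
Scanning for longest run:
  Position 1 ('b'): continues run of 'b', length=2
  Position 2 ('c'): new char, reset run to 1
  Position 3 ('a'): new char, reset run to 1
  Position 4 ('a'): continues run of 'a', length=2
  Position 5 ('b'): new char, reset run to 1
  Position 6 ('c'): new char, reset run to 1
  Position 7 ('c'): continues run of 'c', length=2
  Position 8 ('a'): new char, reset run to 1
  Position 9 ('c'): new char, reset run to 1
  Position 10 ('c'): continues run of 'c', length=2
  Position 11 ('b'): new char, reset run to 1
Longest run: 'b' with length 2

2


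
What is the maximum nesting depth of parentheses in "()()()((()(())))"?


Input: "()()()((()(())))"
Tracking depth:
  Position 0 '(': depth becomes 1
  Position 1 ')': depth becomes 0
  Position 2 '(': depth becomes 1
  Position 3 ')': depth becomes 0
  Position 4 '(': depth becomes 1
  Position 5 ')': depth becomes 0
  Position 6 '(': depth becomes 1
  Position 7 '(': depth becomes 2
  Position 8 '(': depth becomes 3
  Position 9 ')': depth becomes 2
  Position 10 '(': depth becomes 3
  Position 11 '(': depth becomes 4
  Position 12 ')': depth becomes 3
  Position 13 ')': depth becomes 2
  Position 14 ')': depth becomes 1
  Position 15 ')': depth becomes 0
Maximum depth reached: 4

4


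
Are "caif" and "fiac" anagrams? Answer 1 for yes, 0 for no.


Strings: "caif", "fiac"
Sorted first:  acfi
Sorted second: acfi
Sorted forms match => anagrams

1


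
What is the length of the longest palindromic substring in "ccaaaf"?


Input: "ccaaaf"
Checking substrings for palindromes:
  [2:5] "aaa" (len 3) => palindrome
  [0:2] "cc" (len 2) => palindrome
  [2:4] "aa" (len 2) => palindrome
  [3:5] "aa" (len 2) => palindrome
Longest palindromic substring: "aaa" with length 3

3


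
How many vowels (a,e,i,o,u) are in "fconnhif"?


Input: fconnhif
Checking each character:
  'f' at position 0: consonant
  'c' at position 1: consonant
  'o' at position 2: vowel (running total: 1)
  'n' at position 3: consonant
  'n' at position 4: consonant
  'h' at position 5: consonant
  'i' at position 6: vowel (running total: 2)
  'f' at position 7: consonant
Total vowels: 2

2


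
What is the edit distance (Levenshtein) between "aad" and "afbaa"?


Computing edit distance: "aad" -> "afbaa"
DP table:
           a    f    b    a    a
      0    1    2    3    4    5
  a   1    0    1    2    3    4
  a   2    1    1    2    2    3
  d   3    2    2    2    3    3
Edit distance = dp[3][5] = 3

3


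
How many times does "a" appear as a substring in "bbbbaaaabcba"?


Searching for "a" in "bbbbaaaabcba"
Scanning each position:
  Position 0: "b" => no
  Position 1: "b" => no
  Position 2: "b" => no
  Position 3: "b" => no
  Position 4: "a" => MATCH
  Position 5: "a" => MATCH
  Position 6: "a" => MATCH
  Position 7: "a" => MATCH
  Position 8: "b" => no
  Position 9: "c" => no
  Position 10: "b" => no
  Position 11: "a" => MATCH
Total occurrences: 5

5


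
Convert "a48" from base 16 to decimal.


Input: "a48" in base 16
Positional expansion:
  Digit 'a' (value 10) x 16^2 = 2560
  Digit '4' (value 4) x 16^1 = 64
  Digit '8' (value 8) x 16^0 = 8
Sum = 2632

2632


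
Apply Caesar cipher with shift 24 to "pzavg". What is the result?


Caesar cipher: shift "pzavg" by 24
  'p' (pos 15) + 24 = pos 13 = 'n'
  'z' (pos 25) + 24 = pos 23 = 'x'
  'a' (pos 0) + 24 = pos 24 = 'y'
  'v' (pos 21) + 24 = pos 19 = 't'
  'g' (pos 6) + 24 = pos 4 = 'e'
Result: nxyte

nxyte


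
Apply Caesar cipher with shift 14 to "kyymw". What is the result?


Caesar cipher: shift "kyymw" by 14
  'k' (pos 10) + 14 = pos 24 = 'y'
  'y' (pos 24) + 14 = pos 12 = 'm'
  'y' (pos 24) + 14 = pos 12 = 'm'
  'm' (pos 12) + 14 = pos 0 = 'a'
  'w' (pos 22) + 14 = pos 10 = 'k'
Result: ymmak

ymmak


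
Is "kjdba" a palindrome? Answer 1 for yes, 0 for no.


Input: kjdba
Reversed: abdjk
  Compare pos 0 ('k') with pos 4 ('a'): MISMATCH
  Compare pos 1 ('j') with pos 3 ('b'): MISMATCH
Result: not a palindrome

0


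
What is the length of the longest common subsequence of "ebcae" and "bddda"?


LCS of "ebcae" and "bddda"
DP table:
           b    d    d    d    a
      0    0    0    0    0    0
  e   0    0    0    0    0    0
  b   0    1    1    1    1    1
  c   0    1    1    1    1    1
  a   0    1    1    1    1    2
  e   0    1    1    1    1    2
LCS length = dp[5][5] = 2

2


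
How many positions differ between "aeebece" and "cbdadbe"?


Comparing "aeebece" and "cbdadbe" position by position:
  Position 0: 'a' vs 'c' => DIFFER
  Position 1: 'e' vs 'b' => DIFFER
  Position 2: 'e' vs 'd' => DIFFER
  Position 3: 'b' vs 'a' => DIFFER
  Position 4: 'e' vs 'd' => DIFFER
  Position 5: 'c' vs 'b' => DIFFER
  Position 6: 'e' vs 'e' => same
Positions that differ: 6

6


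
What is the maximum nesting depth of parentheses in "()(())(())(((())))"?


Input: "()(())(())(((())))"
Tracking depth:
  Position 0 '(': depth becomes 1
  Position 1 ')': depth becomes 0
  Position 2 '(': depth becomes 1
  Position 3 '(': depth becomes 2
  Position 4 ')': depth becomes 1
  Position 5 ')': depth becomes 0
  Position 6 '(': depth becomes 1
  Position 7 '(': depth becomes 2
  Position 8 ')': depth becomes 1
  Position 9 ')': depth becomes 0
  Position 10 '(': depth becomes 1
  Position 11 '(': depth becomes 2
  Position 12 '(': depth becomes 3
  Position 13 '(': depth becomes 4
  Position 14 ')': depth becomes 3
  Position 15 ')': depth becomes 2
  Position 16 ')': depth becomes 1
  Position 17 ')': depth becomes 0
Maximum depth reached: 4

4


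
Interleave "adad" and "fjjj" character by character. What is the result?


Interleaving "adad" and "fjjj":
  Position 0: 'a' from first, 'f' from second => "af"
  Position 1: 'd' from first, 'j' from second => "dj"
  Position 2: 'a' from first, 'j' from second => "aj"
  Position 3: 'd' from first, 'j' from second => "dj"
Result: afdjajdj

afdjajdj


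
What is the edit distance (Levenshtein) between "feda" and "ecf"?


Computing edit distance: "feda" -> "ecf"
DP table:
           e    c    f
      0    1    2    3
  f   1    1    2    2
  e   2    1    2    3
  d   3    2    2    3
  a   4    3    3    3
Edit distance = dp[4][3] = 3

3


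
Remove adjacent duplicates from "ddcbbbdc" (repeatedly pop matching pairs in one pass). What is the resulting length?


Input: ddcbbbdc
Stack-based adjacent duplicate removal:
  Read 'd': push. Stack: d
  Read 'd': matches stack top 'd' => pop. Stack: (empty)
  Read 'c': push. Stack: c
  Read 'b': push. Stack: cb
  Read 'b': matches stack top 'b' => pop. Stack: c
  Read 'b': push. Stack: cb
  Read 'd': push. Stack: cbd
  Read 'c': push. Stack: cbdc
Final stack: "cbdc" (length 4)

4


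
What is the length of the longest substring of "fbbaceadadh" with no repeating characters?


Input: "fbbaceadadh"
Sliding window (track last position of each char):
  Position 0 ('f'): window [0,0] length 1 -- new best
  Position 1 ('b'): window [0,1] length 2 -- new best
  Position 2 ('b'): repeat (last at 1), move window start to 2
  Position 2 ('b'): window [2,2] length 1
  Position 3 ('a'): window [2,3] length 2
  Position 4 ('c'): window [2,4] length 3 -- new best
  Position 5 ('e'): window [2,5] length 4 -- new best
  Position 6 ('a'): repeat (last at 3), move window start to 4
  Position 6 ('a'): window [4,6] length 3
  Position 7 ('d'): window [4,7] length 4
  Position 8 ('a'): repeat (last at 6), move window start to 7
  Position 8 ('a'): window [7,8] length 2
  Position 9 ('d'): repeat (last at 7), move window start to 8
  Position 9 ('d'): window [8,9] length 2
  Position 10 ('h'): window [8,10] length 3
Longest substring with no repeats: "bace" with length 4

4


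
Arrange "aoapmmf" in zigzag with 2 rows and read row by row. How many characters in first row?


Zigzag "aoapmmf" into 2 rows:
Placing characters:
  'a' => row 0
  'o' => row 1
  'a' => row 0
  'p' => row 1
  'm' => row 0
  'm' => row 1
  'f' => row 0
Rows:
  Row 0: "aamf"
  Row 1: "opm"
First row length: 4

4


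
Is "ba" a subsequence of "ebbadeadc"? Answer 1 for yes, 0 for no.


Check if "ba" is a subsequence of "ebbadeadc"
Greedy scan:
  Position 0 ('e'): no match needed
  Position 1 ('b'): matches sub[0] = 'b'
  Position 2 ('b'): no match needed
  Position 3 ('a'): matches sub[1] = 'a'
  Position 4 ('d'): no match needed
  Position 5 ('e'): no match needed
  Position 6 ('a'): no match needed
  Position 7 ('d'): no match needed
  Position 8 ('c'): no match needed
All 2 characters matched => is a subsequence

1


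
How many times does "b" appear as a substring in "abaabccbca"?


Searching for "b" in "abaabccbca"
Scanning each position:
  Position 0: "a" => no
  Position 1: "b" => MATCH
  Position 2: "a" => no
  Position 3: "a" => no
  Position 4: "b" => MATCH
  Position 5: "c" => no
  Position 6: "c" => no
  Position 7: "b" => MATCH
  Position 8: "c" => no
  Position 9: "a" => no
Total occurrences: 3

3


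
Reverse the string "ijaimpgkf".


Input: ijaimpgkf
Reading characters right to left:
  Position 8: 'f'
  Position 7: 'k'
  Position 6: 'g'
  Position 5: 'p'
  Position 4: 'm'
  Position 3: 'i'
  Position 2: 'a'
  Position 1: 'j'
  Position 0: 'i'
Reversed: fkgpmiaji

fkgpmiaji


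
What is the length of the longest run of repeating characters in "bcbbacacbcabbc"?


Input: "bcbbacacbcabbc"
Scanning for longest run:
  Position 1 ('c'): new char, reset run to 1
  Position 2 ('b'): new char, reset run to 1
  Position 3 ('b'): continues run of 'b', length=2
  Position 4 ('a'): new char, reset run to 1
  Position 5 ('c'): new char, reset run to 1
  Position 6 ('a'): new char, reset run to 1
  Position 7 ('c'): new char, reset run to 1
  Position 8 ('b'): new char, reset run to 1
  Position 9 ('c'): new char, reset run to 1
  Position 10 ('a'): new char, reset run to 1
  Position 11 ('b'): new char, reset run to 1
  Position 12 ('b'): continues run of 'b', length=2
  Position 13 ('c'): new char, reset run to 1
Longest run: 'b' with length 2

2


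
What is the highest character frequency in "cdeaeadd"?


Input: cdeaeadd
Character counts:
  'a': 2
  'c': 1
  'd': 3
  'e': 2
Maximum frequency: 3

3


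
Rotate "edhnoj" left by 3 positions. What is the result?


Input: "edhnoj", rotate left by 3
First 3 characters: "edh"
Remaining characters: "noj"
Concatenate remaining + first: "noj" + "edh" = "nojedh"

nojedh


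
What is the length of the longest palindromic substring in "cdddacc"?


Input: "cdddacc"
Checking substrings for palindromes:
  [1:4] "ddd" (len 3) => palindrome
  [1:3] "dd" (len 2) => palindrome
  [2:4] "dd" (len 2) => palindrome
  [5:7] "cc" (len 2) => palindrome
Longest palindromic substring: "ddd" with length 3

3


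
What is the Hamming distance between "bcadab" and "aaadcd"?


Comparing "bcadab" and "aaadcd" position by position:
  Position 0: 'b' vs 'a' => differ
  Position 1: 'c' vs 'a' => differ
  Position 2: 'a' vs 'a' => same
  Position 3: 'd' vs 'd' => same
  Position 4: 'a' vs 'c' => differ
  Position 5: 'b' vs 'd' => differ
Total differences (Hamming distance): 4

4


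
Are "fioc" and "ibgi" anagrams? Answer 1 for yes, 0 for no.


Strings: "fioc", "ibgi"
Sorted first:  cfio
Sorted second: bgii
Differ at position 0: 'c' vs 'b' => not anagrams

0


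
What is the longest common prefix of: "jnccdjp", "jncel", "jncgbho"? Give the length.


Words: jnccdjp, jncel, jncgbho
  Position 0: all 'j' => match
  Position 1: all 'n' => match
  Position 2: all 'c' => match
  Position 3: ('c', 'e', 'g') => mismatch, stop
LCP = "jnc" (length 3)

3


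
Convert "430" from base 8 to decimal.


Input: "430" in base 8
Positional expansion:
  Digit '4' (value 4) x 8^2 = 256
  Digit '3' (value 3) x 8^1 = 24
  Digit '0' (value 0) x 8^0 = 0
Sum = 280

280


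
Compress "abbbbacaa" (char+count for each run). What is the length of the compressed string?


Input: abbbbacaa
Runs:
  'a' x 1 => "a1"
  'b' x 4 => "b4"
  'a' x 1 => "a1"
  'c' x 1 => "c1"
  'a' x 2 => "a2"
Compressed: "a1b4a1c1a2"
Compressed length: 10

10
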